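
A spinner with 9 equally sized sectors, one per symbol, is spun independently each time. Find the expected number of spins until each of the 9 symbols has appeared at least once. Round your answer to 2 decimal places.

The wait to go from k to k+1 distinct symbols is geometric with mean 9/(9-k).
E[T] = 9/9 + 9/8 + 9/7 + ... + 9/2 + 9/1 = 9·H_{9}.
H_{9} = 2.829, so E[T] = 25.461.

25.46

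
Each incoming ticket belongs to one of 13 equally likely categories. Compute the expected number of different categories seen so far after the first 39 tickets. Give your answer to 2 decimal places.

For each category, P(seen in 39 tickets) = 1 - (12/13)^39 = 0.956.
By linearity of expectation, E[distinct seen] = 13·(1 - (12/13)^39) = 12.427.

12.43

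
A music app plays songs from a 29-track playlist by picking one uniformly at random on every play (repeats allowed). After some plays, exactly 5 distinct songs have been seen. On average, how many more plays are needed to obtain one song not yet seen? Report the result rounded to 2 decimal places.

The number of plays until the next new song is geometric with success probability 24/29, so its mean is 29/24.
E = 29/24 = 1.208.

1.21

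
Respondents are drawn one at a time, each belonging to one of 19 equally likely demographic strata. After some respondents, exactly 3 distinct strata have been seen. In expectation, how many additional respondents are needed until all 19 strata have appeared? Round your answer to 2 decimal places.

With k distinct strata already seen, the next new one takes an expected 19/(19-k) respondents.
Sum over k = 3,...,18: E = 19/16 + 19/15 + 19/14 + ... + 19/2 + 19/1 = 64.234.

64.23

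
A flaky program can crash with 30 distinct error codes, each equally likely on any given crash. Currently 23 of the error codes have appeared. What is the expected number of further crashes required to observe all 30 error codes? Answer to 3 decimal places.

The wait to go from k to k+1 distinct error codes is geometric with mean 30/(30-k).
Sum over k = 23,...,29: E = 30/7 + 30/6 + 30/5 + ... + 30/2 + 30/1 = 77.7857.

77.786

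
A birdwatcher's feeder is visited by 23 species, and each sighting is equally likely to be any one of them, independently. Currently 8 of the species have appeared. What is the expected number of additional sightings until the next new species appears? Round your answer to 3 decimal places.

1.533

The number of sightings until the next new species is geometric with success probability 15/23, so its mean is 23/15.
E = 23/15 = 1.5333.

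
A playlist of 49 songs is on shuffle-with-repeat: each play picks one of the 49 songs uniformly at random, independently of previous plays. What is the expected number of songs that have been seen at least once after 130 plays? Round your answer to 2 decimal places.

45.64

For each song, P(seen in 130 plays) = 1 - (48/49)^130 = 0.931.
By linearity of expectation, E[distinct seen] = 49·(1 - (48/49)^130) = 45.642.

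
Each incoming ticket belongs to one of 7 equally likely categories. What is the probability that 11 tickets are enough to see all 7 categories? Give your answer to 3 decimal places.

0.163

By inclusion–exclusion over which categories are missing,
P(all seen) = Σ_{j=0}^{7} (-1)^j C(7,j)((7-j)/7)^11
= 1.0000 - 1.2843 + 0.5186 - 0.0742 + 0.0031 - 0.0000 + 0.0000 - 0.0000
= 0.1631.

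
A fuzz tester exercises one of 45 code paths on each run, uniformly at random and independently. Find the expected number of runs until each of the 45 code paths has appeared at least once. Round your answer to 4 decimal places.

Split into phases: going from k distinct to k+1 distinct takes on average 45/(45-k) runs.
E[T] = 45/45 + 45/44 + 45/43 + ... + 45/2 + 45/1 = 45·H_{45}.
H_{45} = 4.39495, so E[T] = 197.77267.

197.7727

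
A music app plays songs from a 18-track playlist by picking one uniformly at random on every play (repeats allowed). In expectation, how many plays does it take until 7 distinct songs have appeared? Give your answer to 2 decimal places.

8.55

Going from k to k+1 distinct takes a geometric number of plays with mean 18/(18-k).
Sum over k = 0,...,6: E = 18/18 + 18/17 + 18/16 + ... + 18/13 + 18/12 = 8.554.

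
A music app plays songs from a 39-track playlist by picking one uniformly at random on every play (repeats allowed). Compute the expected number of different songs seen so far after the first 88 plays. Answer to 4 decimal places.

35.0342

For each song, P(seen in 88 plays) = 1 - (38/39)^88 = 0.89831.
By linearity of expectation, E[distinct seen] = 39·(1 - (38/39)^88) = 35.03416.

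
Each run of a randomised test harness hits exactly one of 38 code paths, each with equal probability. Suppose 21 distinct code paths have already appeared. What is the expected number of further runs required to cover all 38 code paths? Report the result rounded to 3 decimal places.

130.703

With k distinct code paths already seen, the next new one takes an expected 38/(38-k) runs.
Sum over k = 21,...,37: E = 38/17 + 38/16 + 38/15 + ... + 38/2 + 38/1 = 130.7030.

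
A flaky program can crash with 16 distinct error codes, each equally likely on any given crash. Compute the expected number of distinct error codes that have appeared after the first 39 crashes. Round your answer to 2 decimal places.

14.71

For each error code, P(seen in 39 crashes) = 1 - (15/16)^39 = 0.919.
By linearity of expectation, E[distinct seen] = 16·(1 - (15/16)^39) = 14.709.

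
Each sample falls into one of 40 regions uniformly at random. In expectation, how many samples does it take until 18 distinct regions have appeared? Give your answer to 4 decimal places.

Going from k to k+1 distinct takes a geometric number of samples with mean 40/(40-k).
Sum over k = 0,...,17: E = 40/40 + 40/39 + 40/38 + ... + 40/24 + 40/23 = 23.50919.

23.5092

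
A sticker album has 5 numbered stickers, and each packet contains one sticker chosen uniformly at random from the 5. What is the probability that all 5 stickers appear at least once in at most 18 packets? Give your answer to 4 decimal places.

Let A_i be the event that sticker i is missing after 18 packets. By inclusion–exclusion on the A_i,
P(all seen) = Σ_{j=0}^{5} (-1)^j C(5,j)((5-j)/5)^18
= 1.00000 - 0.09007 + 0.00102 - 0.00000 + 0.00000 - 0.00000
= 0.91094.

0.9109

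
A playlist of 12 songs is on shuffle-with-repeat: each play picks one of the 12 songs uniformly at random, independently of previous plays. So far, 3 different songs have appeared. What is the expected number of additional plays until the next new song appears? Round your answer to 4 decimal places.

1.3333

Each play yields a new song with probability (12-3)/12 = 9/12, so the wait is geometric with mean 12/9.
E = 12/9 = 1.33333.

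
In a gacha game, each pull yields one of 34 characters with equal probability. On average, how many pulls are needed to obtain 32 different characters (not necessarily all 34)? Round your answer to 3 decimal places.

89.019

Going from k to k+1 distinct takes a geometric number of pulls with mean 34/(34-k).
Sum over k = 0,...,31: E = 34/34 + 34/33 + 34/32 + ... + 34/4 + 34/3 = 89.0191.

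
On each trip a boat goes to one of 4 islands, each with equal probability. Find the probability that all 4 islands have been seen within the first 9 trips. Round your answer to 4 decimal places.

0.7114

Let A_i be the event that island i is missing after 9 trips. By inclusion–exclusion on the A_i,
P(all seen) = Σ_{j=0}^{4} (-1)^j C(4,j)((4-j)/4)^9
= 1.00000 - 0.30034 + 0.01172 - 0.00002 + 0.00000
= 0.71136.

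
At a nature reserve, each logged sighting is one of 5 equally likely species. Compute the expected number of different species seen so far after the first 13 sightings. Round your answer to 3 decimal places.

4.725

For each species, P(seen in 13 sightings) = 1 - (4/5)^13 = 0.9450.
By linearity of expectation, E[distinct seen] = 5·(1 - (4/5)^13) = 4.7251.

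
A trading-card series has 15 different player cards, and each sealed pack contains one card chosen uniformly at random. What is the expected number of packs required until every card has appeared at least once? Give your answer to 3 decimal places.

The wait to go from k to k+1 distinct cards is geometric with mean 15/(15-k).
E[T] = 15/15 + 15/14 + 15/13 + ... + 15/2 + 15/1 = 15·H_{15}.
H_{15} = 3.3182, so E[T] = 49.7734.

49.773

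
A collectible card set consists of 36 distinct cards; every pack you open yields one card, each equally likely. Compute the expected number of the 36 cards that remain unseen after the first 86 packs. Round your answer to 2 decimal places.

3.19

For each card, P(unseen after 86) = (35/36)^86 = 0.089.
By linearity of expectation, E[unseen] = 36·(35/36)^86 = 3.193.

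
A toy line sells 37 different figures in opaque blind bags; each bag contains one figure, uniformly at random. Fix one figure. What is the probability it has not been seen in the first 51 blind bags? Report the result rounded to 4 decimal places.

0.2473

Each blind bag misses the fixed figure with probability (37-1)/37 = 36/37, independently.
P(still missing after 51) = (36/37)^51 = 0.24725.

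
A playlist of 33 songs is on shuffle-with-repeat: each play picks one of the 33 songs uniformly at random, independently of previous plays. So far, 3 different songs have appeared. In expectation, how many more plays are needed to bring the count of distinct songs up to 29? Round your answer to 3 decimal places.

63.085

The wait to go from k to k+1 distinct songs is geometric with mean 33/(33-k).
Sum over k = 3,...,28: E = 33/30 + 33/29 + 33/28 + ... + 33/6 + 33/5 = 63.0846.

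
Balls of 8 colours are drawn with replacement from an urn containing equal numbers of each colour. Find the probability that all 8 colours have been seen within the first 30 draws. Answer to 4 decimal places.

0.8593

Let A_i be the event that colour i is missing after 30 draws. By inclusion–exclusion on the A_i,
P(all seen) = Σ_{j=0}^{8} (-1)^j C(8,j)((8-j)/8)^30
= 1.00000 - 0.14566 + 0.00500 - 0.00004 + 0.00000 - 0.00000 + 0.00000 - 0.00000 + 0.00000
= 0.85930.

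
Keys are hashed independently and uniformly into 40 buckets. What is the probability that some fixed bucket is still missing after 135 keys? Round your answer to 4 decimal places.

0.0328

On each key the fixed bucket fails to appear with probability 39/40.
P(still missing after 135) = (39/40)^135 = 0.03278.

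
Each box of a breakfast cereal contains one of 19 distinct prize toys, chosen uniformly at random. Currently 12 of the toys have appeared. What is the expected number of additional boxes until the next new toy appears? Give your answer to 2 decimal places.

The number of boxes until the next new toy is geometric with success probability 7/19, so its mean is 19/7.
E = 19/7 = 2.714.

2.71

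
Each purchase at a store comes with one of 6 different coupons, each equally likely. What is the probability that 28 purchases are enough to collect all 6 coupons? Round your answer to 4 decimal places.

By inclusion–exclusion over which coupons are missing,
P(all seen) = Σ_{j=0}^{6} (-1)^j C(6,j)((6-j)/6)^28
= 1.00000 - 0.03640 + 0.00018 - 0.00000 + 0.00000 - 0.00000 + 0.00000
= 0.96378.

0.9638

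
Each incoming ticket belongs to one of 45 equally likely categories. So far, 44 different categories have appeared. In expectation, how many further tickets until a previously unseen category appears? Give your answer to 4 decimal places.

45.0000

Each ticket yields a new category with probability (45-44)/45 = 1/45, so the wait is geometric with mean 45/1.
E = 45/1 = 45.00000.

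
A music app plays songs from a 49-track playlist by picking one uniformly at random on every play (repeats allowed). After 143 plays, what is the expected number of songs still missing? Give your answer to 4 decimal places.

2.5683

For each song, P(unseen after 143) = (48/49)^143 = 0.05242.
By linearity of expectation, E[unseen] = 49·(48/49)^143 = 2.56835.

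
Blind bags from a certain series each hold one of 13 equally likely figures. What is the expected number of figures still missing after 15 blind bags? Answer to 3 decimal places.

3.913

For each figure, P(unseen after 15) = (12/13)^15 = 0.3010.
By linearity of expectation, E[unseen] = 13·(12/13)^15 = 3.9130.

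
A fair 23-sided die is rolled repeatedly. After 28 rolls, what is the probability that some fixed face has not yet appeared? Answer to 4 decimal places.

0.2880

On each roll the fixed face fails to appear with probability 22/23.
P(still missing after 28) = (22/23)^28 = 0.28804.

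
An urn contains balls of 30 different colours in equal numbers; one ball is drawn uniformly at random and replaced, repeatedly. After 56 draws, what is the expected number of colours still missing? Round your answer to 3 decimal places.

4.494

For each colour, P(unseen after 56) = (29/30)^56 = 0.1498.
By linearity of expectation, E[unseen] = 30·(29/30)^56 = 4.4939.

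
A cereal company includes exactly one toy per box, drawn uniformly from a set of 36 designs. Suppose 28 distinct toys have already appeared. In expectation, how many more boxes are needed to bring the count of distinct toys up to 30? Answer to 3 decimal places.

From k distinct to k+1 distinct takes on average 36/(36-k) boxes.
Sum over k = 28,...,29: E = 36/8 + 36/7 = 9.6429.

9.643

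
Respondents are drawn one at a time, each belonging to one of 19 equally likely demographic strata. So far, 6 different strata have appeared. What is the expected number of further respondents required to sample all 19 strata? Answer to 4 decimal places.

60.4225

With k distinct strata already seen, the next new one takes an expected 19/(19-k) respondents.
Sum over k = 6,...,18: E = 19/13 + 19/12 + 19/11 + ... + 19/2 + 19/1 = 60.42254.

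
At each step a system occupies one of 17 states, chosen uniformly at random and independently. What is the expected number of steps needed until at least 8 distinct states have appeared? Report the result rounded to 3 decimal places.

With k distinct states already seen, the next new one arrives after an expected 17/(17-k) steps.
Sum over k = 0,...,7: E = 17/17 + 17/16 + 17/15 + ... + 17/11 + 17/10 = 10.3799.

10.380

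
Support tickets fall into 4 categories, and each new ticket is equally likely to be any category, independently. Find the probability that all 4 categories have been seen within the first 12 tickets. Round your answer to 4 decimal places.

0.8748

Let A_i be the event that category i is missing after 12 tickets. By inclusion–exclusion on the A_i,
P(all seen) = Σ_{j=0}^{4} (-1)^j C(4,j)((4-j)/4)^12
= 1.00000 - 0.12671 + 0.00146 - 0.00000 + 0.00000
= 0.87476.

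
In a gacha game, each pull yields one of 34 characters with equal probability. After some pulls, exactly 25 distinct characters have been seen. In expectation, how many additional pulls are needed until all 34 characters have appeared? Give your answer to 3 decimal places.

96.185

With k distinct characters already seen, the next new one takes an expected 34/(34-k) pulls.
Sum over k = 25,...,33: E = 34/9 + 34/8 + 34/7 + ... + 34/2 + 34/1 = 96.1849.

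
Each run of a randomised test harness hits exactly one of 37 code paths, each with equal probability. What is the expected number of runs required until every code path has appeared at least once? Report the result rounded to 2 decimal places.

After k distinct code paths have appeared, the next run gives a new one with probability (37-k)/37, so the expected wait for the (k+1)-th is 37/(37-k).
E[T] = 37/37 + 37/36 + 37/35 + ... + 37/2 + 37/1 = 37·H_{37}.
H_{37} = 4.202, so E[T] = 155.459.

155.46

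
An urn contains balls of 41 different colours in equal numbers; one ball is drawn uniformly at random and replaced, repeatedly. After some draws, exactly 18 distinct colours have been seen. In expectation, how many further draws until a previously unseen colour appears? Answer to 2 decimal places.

Each draw yields a new colour with probability (41-18)/41 = 23/41, so the wait is geometric with mean 41/23.
E = 41/23 = 1.783.

1.78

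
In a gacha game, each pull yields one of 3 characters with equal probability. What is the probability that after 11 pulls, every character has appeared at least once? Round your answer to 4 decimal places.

By inclusion–exclusion over which characters are missing,
P(all seen) = Σ_{j=0}^{3} (-1)^j C(3,j)((3-j)/3)^11
= 1.00000 - 0.03468 + 0.00002 - 0.00000
= 0.96533.

0.9653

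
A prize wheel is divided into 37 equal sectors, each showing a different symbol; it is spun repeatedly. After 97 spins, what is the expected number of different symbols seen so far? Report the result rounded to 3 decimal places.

34.406

For each symbol, P(seen in 97 spins) = 1 - (36/37)^97 = 0.9299.
By linearity of expectation, E[distinct seen] = 37·(1 - (36/37)^97) = 34.4060.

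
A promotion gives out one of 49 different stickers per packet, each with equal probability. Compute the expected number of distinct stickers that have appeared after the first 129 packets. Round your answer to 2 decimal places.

45.57

For each sticker, P(seen in 129 packets) = 1 - (48/49)^129 = 0.930.
By linearity of expectation, E[distinct seen] = 49·(1 - (48/49)^129) = 45.572.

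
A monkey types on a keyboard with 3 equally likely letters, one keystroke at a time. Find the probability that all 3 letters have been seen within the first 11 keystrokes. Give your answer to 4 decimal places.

Let A_i be the event that letter i is missing after 11 keystrokes. By inclusion–exclusion on the A_i,
P(all seen) = Σ_{j=0}^{3} (-1)^j C(3,j)((3-j)/3)^11
= 1.00000 - 0.03468 + 0.00002 - 0.00000
= 0.96533.

0.9653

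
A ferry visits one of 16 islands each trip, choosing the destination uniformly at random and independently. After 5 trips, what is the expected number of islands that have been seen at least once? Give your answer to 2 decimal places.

4.41

For each island, P(seen in 5 trips) = 1 - (15/16)^5 = 0.276.
By linearity of expectation, E[distinct seen] = 16·(1 - (15/16)^5) = 4.413.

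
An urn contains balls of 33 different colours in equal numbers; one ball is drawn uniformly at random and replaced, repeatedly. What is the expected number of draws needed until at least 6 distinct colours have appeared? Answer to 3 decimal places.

6.512

Going from k to k+1 distinct takes a geometric number of draws with mean 33/(33-k).
Sum over k = 0,...,5: E = 33/33 + 33/32 + 33/31 + 33/30 + 33/29 + 33/28 = 6.5123.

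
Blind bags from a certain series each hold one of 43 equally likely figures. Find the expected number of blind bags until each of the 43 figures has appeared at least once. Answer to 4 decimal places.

187.0499

The wait to go from k to k+1 distinct figures is geometric with mean 43/(43-k).
E[T] = 43/43 + 43/42 + 43/41 + ... + 43/2 + 43/1 = 43·H_{43}.
H_{43} = 4.35000, so E[T] = 187.04994.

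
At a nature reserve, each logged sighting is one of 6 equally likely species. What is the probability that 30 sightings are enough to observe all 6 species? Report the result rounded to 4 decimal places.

0.9748

Let A_i be the event that species i is missing after 30 sightings. By inclusion–exclusion on the A_i,
P(all seen) = Σ_{j=0}^{6} (-1)^j C(6,j)((6-j)/6)^30
= 1.00000 - 0.02528 + 0.00008 - 0.00000 + 0.00000 - 0.00000 + 0.00000
= 0.97480.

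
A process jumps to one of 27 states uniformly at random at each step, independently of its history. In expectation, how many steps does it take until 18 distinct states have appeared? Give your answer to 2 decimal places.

28.69

With k distinct states already seen, the next new one arrives after an expected 27/(27-k) steps.
Sum over k = 0,...,17: E = 27/27 + 27/26 + 27/25 + ... + 27/11 + 27/10 = 28.687.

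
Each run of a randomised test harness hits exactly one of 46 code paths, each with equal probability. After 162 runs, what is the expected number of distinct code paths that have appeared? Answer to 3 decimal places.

44.693

For each code path, P(seen in 162 runs) = 1 - (45/46)^162 = 0.9716.
By linearity of expectation, E[distinct seen] = 46·(1 - (45/46)^162) = 44.6926.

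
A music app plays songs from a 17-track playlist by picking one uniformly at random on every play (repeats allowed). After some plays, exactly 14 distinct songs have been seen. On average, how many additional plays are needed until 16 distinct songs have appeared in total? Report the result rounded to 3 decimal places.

With k distinct songs already seen, the next new one takes an expected 17/(17-k) plays.
Sum over k = 14,...,15: E = 17/3 + 17/2 = 14.1667.

14.167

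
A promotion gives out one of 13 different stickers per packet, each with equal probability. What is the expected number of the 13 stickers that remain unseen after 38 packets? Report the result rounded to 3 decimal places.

For each sticker, P(unseen after 38) = (12/13)^38 = 0.0478.
By linearity of expectation, E[unseen] = 13·(12/13)^38 = 0.6208.

0.621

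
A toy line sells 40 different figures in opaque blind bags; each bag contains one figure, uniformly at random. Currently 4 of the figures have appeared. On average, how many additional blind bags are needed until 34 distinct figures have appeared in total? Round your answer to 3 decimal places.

68.982

With k distinct figures already seen, the next new one takes an expected 40/(40-k) blind bags.
Sum over k = 4,...,33: E = 40/36 + 40/35 + 40/34 + ... + 40/8 + 40/7 = 68.9824.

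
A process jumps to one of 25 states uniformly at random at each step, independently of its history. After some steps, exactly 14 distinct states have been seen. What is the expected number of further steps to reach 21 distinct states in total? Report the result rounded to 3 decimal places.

23.414

From k distinct to k+1 distinct takes on average 25/(25-k) steps.
Sum over k = 14,...,20: E = 25/11 + 25/10 + 25/9 + ... + 25/6 + 25/5 = 23.4136.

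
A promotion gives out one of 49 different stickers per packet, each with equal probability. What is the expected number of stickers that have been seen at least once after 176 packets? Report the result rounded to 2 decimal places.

47.70

For each sticker, P(seen in 176 packets) = 1 - (48/49)^176 = 0.973.
By linearity of expectation, E[distinct seen] = 49·(1 - (48/49)^176) = 47.699.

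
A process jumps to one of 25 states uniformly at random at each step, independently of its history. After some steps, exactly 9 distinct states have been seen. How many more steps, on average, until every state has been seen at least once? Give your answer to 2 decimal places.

With k distinct states already seen, the next new one takes an expected 25/(25-k) steps.
Sum over k = 9,...,24: E = 25/16 + 25/15 + 25/14 + ... + 25/2 + 25/1 = 84.518.

84.52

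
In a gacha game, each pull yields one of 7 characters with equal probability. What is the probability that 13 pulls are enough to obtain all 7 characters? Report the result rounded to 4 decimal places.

Let A_i be the event that character i is missing after 13 pulls. By inclusion–exclusion on the A_i,
P(all seen) = Σ_{j=0}^{7} (-1)^j C(7,j)((7-j)/7)^13
= 1.00000 - 0.94360 + 0.26458 - 0.02424 + 0.00058 - 0.00000 + 0.00000 - 0.00000
= 0.29731.

0.2973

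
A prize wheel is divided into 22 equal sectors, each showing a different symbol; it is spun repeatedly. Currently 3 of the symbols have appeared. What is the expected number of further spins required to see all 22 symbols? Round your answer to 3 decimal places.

78.050

The wait to go from k to k+1 distinct symbols is geometric with mean 22/(22-k).
Sum over k = 3,...,21: E = 22/19 + 22/18 + 22/17 + ... + 22/2 + 22/1 = 78.0503.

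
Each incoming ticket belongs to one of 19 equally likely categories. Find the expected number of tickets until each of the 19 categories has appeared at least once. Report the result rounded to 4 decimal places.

Split into phases: going from k distinct to k+1 distinct takes on average 19/(19-k) tickets.
E[T] = 19/19 + 19/18 + 19/17 + ... + 19/2 + 19/1 = 19·H_{19}.
H_{19} = 3.54774, so E[T] = 67.40705.

67.4071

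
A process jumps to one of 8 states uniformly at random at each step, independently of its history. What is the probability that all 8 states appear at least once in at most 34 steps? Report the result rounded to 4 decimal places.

Let A_i be the event that state i is missing after 34 steps. By inclusion–exclusion on the A_i,
P(all seen) = Σ_{j=0}^{8} (-1)^j C(8,j)((8-j)/8)^34
= 1.00000 - 0.08538 + 0.00158 - 0.00001 + 0.00000 - 0.00000 + 0.00000 - 0.00000 + 0.00000
= 0.91619.

0.9162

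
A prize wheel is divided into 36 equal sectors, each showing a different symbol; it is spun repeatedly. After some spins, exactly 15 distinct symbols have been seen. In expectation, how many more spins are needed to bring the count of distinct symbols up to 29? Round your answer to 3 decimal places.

37.890

The wait to go from k to k+1 distinct symbols is geometric with mean 36/(36-k).
Sum over k = 15,...,28: E = 36/21 + 36/20 + 36/19 + ... + 36/9 + 36/8 = 37.8901.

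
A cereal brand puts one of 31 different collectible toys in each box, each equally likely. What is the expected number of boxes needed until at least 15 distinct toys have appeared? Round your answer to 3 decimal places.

20.042

Going from k to k+1 distinct takes a geometric number of boxes with mean 31/(31-k).
Sum over k = 0,...,14: E = 31/31 + 31/30 + 31/29 + ... + 31/18 + 31/17 = 20.0420.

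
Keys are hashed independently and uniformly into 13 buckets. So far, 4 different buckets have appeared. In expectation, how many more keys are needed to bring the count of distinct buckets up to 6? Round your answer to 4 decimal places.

3.0694

With k distinct buckets already seen, the next new one takes an expected 13/(13-k) keys.
Sum over k = 4,...,5: E = 13/9 + 13/8 = 3.06944.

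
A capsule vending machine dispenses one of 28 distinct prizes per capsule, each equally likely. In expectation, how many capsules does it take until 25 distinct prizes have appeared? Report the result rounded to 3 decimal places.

58.627

With k distinct prizes already seen, the next new one arrives after an expected 28/(28-k) capsules.
Sum over k = 0,...,24: E = 28/28 + 28/27 + 28/26 + ... + 28/5 + 28/4 = 58.6275.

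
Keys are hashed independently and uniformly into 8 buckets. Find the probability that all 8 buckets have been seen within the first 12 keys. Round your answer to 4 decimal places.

Let A_i be the event that bucket i is missing after 12 keys. By inclusion–exclusion on the A_i,
P(all seen) = Σ_{j=0}^{8} (-1)^j C(8,j)((8-j)/8)^12
= 1.00000 - 1.61134 + 0.88694 - 0.19895 + 0.01709 - 0.00043 + 0.00000 - 0.00000 + 0.00000
= 0.09331.

0.0933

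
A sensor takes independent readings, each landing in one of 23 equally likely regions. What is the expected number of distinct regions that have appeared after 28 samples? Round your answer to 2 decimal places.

For each region, P(seen in 28 samples) = 1 - (22/23)^28 = 0.712.
By linearity of expectation, E[distinct seen] = 23·(1 - (22/23)^28) = 16.375.

16.38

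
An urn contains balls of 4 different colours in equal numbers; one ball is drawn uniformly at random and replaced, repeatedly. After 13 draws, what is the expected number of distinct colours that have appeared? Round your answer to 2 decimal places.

3.90

For each colour, P(seen in 13 draws) = 1 - (3/4)^13 = 0.976.
By linearity of expectation, E[distinct seen] = 4·(1 - (3/4)^13) = 3.905.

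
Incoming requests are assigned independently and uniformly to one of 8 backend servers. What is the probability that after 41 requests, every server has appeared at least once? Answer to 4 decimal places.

0.9667

Let A_i be the event that server i is missing after 41 requests. By inclusion–exclusion on the A_i,
P(all seen) = Σ_{j=0}^{8} (-1)^j C(8,j)((8-j)/8)^41
= 1.00000 - 0.03353 + 0.00021 - 0.00000 + 0.00000 - 0.00000 + 0.00000 - 0.00000 + 0.00000
= 0.96668.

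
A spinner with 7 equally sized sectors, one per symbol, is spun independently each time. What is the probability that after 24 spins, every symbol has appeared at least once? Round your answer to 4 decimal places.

Let A_i be the event that symbol i is missing after 24 spins. By inclusion–exclusion on the A_i,
P(all seen) = Σ_{j=0}^{7} (-1)^j C(7,j)((7-j)/7)^24
= 1.00000 - 0.17313 + 0.00653 - 0.00005 + 0.00000 - 0.00000 + 0.00000 - 0.00000
= 0.83335.

0.8334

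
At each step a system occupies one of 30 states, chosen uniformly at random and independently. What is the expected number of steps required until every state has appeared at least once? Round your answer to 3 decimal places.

The wait to go from k to k+1 distinct states is geometric with mean 30/(30-k).
E[T] = 30/30 + 30/29 + 30/28 + ... + 30/2 + 30/1 = 30·H_{30}.
H_{30} = 3.9950, so E[T] = 119.8496.

119.850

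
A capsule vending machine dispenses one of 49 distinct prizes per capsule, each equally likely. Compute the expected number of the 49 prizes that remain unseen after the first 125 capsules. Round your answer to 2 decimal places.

3.72

For each prize, P(unseen after 125) = (48/49)^125 = 0.076.
By linearity of expectation, E[unseen] = 49·(48/49)^125 = 3.723.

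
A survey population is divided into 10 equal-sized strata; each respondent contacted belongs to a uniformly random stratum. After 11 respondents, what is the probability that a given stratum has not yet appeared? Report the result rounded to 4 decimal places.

Each respondent misses the fixed stratum with probability (10-1)/10 = 9/10, independently.
P(still missing after 11) = (9/10)^11 = 0.31381.

0.3138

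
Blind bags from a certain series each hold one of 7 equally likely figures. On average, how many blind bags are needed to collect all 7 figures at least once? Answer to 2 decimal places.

18.15

After k distinct figures have appeared, the next blind bag gives a new one with probability (7-k)/7, so the expected wait for the (k+1)-th is 7/(7-k).
E[T] = 7/7 + 7/6 + 7/5 + ... + 7/2 + 7/1 = 7·H_{7}.
H_{7} = 2.593, so E[T] = 18.150.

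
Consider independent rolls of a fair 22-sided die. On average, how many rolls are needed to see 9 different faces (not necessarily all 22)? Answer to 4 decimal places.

With k distinct faces already seen, the next new one arrives after an expected 22/(22-k) rolls.
Sum over k = 0,...,8: E = 22/22 + 22/21 + 22/20 + ... + 22/15 + 22/14 = 11.23495.

11.2349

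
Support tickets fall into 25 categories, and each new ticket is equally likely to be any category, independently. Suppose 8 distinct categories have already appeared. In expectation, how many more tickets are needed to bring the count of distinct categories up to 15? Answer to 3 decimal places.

The wait to go from k to k+1 distinct categories is geometric with mean 25/(25-k).
Sum over k = 8,...,14: E = 25/17 + 25/16 + 25/15 + ... + 25/12 + 25/11 = 12.7646.

12.765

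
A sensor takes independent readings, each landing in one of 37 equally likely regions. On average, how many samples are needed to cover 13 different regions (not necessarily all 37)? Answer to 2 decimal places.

15.75

Going from k to k+1 distinct takes a geometric number of samples with mean 37/(37-k).
Sum over k = 0,...,12: E = 37/37 + 37/36 + 37/35 + ... + 37/26 + 37/25 = 15.748.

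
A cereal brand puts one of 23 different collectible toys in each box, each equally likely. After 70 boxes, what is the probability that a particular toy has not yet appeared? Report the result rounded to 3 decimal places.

On each box the fixed toy fails to appear with probability 22/23.
P(still missing after 70) = (22/23)^70 = 0.0445.

0.045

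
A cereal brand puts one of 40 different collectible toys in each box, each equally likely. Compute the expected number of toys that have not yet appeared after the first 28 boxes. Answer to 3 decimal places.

For each toy, P(unseen after 28) = (39/40)^28 = 0.4922.
By linearity of expectation, E[unseen] = 40·(39/40)^28 = 19.6874.

19.687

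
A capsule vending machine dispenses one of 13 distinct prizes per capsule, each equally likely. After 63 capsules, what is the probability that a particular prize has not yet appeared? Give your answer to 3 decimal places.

Each capsule misses the fixed prize with probability (13-1)/13 = 12/13, independently.
P(still missing after 63) = (12/13)^63 = 0.0065.

0.006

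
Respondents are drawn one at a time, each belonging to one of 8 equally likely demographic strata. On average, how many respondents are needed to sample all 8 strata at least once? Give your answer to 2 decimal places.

21.74

Split into phases: going from k distinct to k+1 distinct takes on average 8/(8-k) respondents.
E[T] = 8/8 + 8/7 + 8/6 + ... + 8/2 + 8/1 = 8·H_{8}.
H_{8} = 2.718, so E[T] = 21.743.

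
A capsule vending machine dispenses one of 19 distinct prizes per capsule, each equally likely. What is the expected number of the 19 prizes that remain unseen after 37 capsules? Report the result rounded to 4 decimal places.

2.5701

For each prize, P(unseen after 37) = (18/19)^37 = 0.13527.
By linearity of expectation, E[unseen] = 19·(18/19)^37 = 2.57012.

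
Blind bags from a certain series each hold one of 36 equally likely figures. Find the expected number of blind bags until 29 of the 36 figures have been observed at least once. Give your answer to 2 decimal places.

56.94

Going from k to k+1 distinct takes a geometric number of blind bags with mean 36/(36-k).
Sum over k = 0,...,28: E = 36/36 + 36/35 + 36/34 + ... + 36/9 + 36/8 = 56.941.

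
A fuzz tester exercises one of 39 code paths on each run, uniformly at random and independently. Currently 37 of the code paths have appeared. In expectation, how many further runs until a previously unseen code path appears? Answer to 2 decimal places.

The number of runs until the next new code path is geometric with success probability 2/39, so its mean is 39/2.
E = 39/2 = 19.500.

19.50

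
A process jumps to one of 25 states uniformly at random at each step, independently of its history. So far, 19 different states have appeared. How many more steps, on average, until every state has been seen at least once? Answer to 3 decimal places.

With k distinct states already seen, the next new one takes an expected 25/(25-k) steps.
Sum over k = 19,...,24: E = 25/6 + 25/5 + 25/4 + 25/3 + 25/2 + 25/1 = 61.2500.

61.250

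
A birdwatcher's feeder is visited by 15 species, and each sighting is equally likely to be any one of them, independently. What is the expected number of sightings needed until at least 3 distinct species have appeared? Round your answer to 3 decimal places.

3.225

With k distinct species already seen, the next new one arrives after an expected 15/(15-k) sightings.
Sum over k = 0,...,2: E = 15/15 + 15/14 + 15/13 = 3.2253.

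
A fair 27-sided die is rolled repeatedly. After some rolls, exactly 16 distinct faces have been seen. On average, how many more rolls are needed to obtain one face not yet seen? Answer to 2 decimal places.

2.45

Each roll yields a new face with probability (27-16)/27 = 11/27, so the wait is geometric with mean 27/11.
E = 27/11 = 2.455.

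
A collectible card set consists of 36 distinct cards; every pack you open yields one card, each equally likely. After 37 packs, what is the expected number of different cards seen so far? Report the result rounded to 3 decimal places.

23.305

For each card, P(seen in 37 packs) = 1 - (35/36)^37 = 0.6474.
By linearity of expectation, E[distinct seen] = 36·(1 - (35/36)^37) = 23.3051.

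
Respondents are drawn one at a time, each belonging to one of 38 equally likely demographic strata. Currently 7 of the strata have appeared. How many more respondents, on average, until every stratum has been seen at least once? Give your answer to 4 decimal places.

With k distinct strata already seen, the next new one takes an expected 38/(38-k) respondents.
Sum over k = 7,...,37: E = 38/31 + 38/30 + 38/29 + ... + 38/2 + 38/1 = 153.03532.

153.0353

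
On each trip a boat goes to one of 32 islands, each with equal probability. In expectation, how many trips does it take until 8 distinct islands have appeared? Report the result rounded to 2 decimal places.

With k distinct islands already seen, the next new one arrives after an expected 32/(32-k) trips.
Sum over k = 0,...,7: E = 32/32 + 32/31 + 32/30 + ... + 32/26 + 32/25 = 9.041.

9.04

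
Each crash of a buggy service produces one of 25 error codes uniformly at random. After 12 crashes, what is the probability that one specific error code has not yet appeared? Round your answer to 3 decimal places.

0.613

Each crash misses the fixed error code with probability (25-1)/25 = 24/25, independently.
P(still missing after 12) = (24/25)^12 = 0.6127.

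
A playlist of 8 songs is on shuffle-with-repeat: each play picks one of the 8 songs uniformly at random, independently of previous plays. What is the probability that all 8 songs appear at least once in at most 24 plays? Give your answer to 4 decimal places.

By inclusion–exclusion over which songs are missing,
P(all seen) = Σ_{j=0}^{8} (-1)^j C(8,j)((8-j)/8)^24
= 1.00000 - 0.32455 + 0.02809 - 0.00071 + 0.00000 - 0.00000 + 0.00000 - 0.00000 + 0.00000
= 0.70284.

0.7028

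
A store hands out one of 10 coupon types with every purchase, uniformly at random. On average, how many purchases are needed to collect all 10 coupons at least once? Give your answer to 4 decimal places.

29.2897

Split into phases: going from k distinct to k+1 distinct takes on average 10/(10-k) purchases.
E[T] = 10/10 + 10/9 + 10/8 + ... + 10/2 + 10/1 = 10·H_{10}.
H_{10} = 2.92897, so E[T] = 29.28968.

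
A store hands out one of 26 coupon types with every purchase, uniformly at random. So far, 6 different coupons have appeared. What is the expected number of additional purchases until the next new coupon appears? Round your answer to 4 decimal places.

1.3000

The number of purchases until the next new coupon is geometric with success probability 20/26, so its mean is 26/20.
E = 26/20 = 1.30000.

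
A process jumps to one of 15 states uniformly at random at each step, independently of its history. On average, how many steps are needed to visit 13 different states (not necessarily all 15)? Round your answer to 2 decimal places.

27.27

Going from k to k+1 distinct takes a geometric number of steps with mean 15/(15-k).
Sum over k = 0,...,12: E = 15/15 + 15/14 + 15/13 + ... + 15/4 + 15/3 = 27.273.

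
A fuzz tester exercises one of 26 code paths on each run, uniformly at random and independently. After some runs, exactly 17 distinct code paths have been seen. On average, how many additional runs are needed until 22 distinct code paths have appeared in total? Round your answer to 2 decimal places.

With k distinct code paths already seen, the next new one takes an expected 26/(26-k) runs.
Sum over k = 17,...,21: E = 26/9 + 26/8 + 26/7 + 26/6 + 26/5 = 19.387.

19.39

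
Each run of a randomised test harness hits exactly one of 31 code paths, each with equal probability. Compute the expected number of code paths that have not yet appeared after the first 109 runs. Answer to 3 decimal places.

0.869

For each code path, P(unseen after 109) = (30/31)^109 = 0.0280.
By linearity of expectation, E[unseen] = 31·(30/31)^109 = 0.8693.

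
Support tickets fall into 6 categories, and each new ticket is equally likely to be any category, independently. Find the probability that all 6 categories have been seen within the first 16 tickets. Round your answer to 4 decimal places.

Let A_i be the event that category i is missing after 16 tickets. By inclusion–exclusion on the A_i,
P(all seen) = Σ_{j=0}^{6} (-1)^j C(6,j)((6-j)/6)^16
= 1.00000 - 0.32453 + 0.02284 - 0.00031 + 0.00000 - 0.00000 + 0.00000
= 0.69800.

0.6980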